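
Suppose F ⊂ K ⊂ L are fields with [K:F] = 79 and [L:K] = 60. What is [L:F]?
[L:F] = 4740

The tower law says that for any tower of field extensions F ⊂ K ⊂ L with finite degrees, [L:F] = [L:K] · [K:F]. Here this gives [L:F] = 60 · 79 = 4740.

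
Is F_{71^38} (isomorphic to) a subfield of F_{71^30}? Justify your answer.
No: F_{71^38} is not a subfield of F_{71^30}

F_{p^m} embeds in F_{p^n} iff m | n. Here 38 ∤ 30 (since 30 = 0·38 + 30 with remainder 30 ≠ 0), so F_{71^38} is not a subfield of F_{71^30}. Equivalently: if it were, the tower law would give 38 = [F_{71^38}:F_71] dividing [F_{71^30}:F_71] = 30, contradiction.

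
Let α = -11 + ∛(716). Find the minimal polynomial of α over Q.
m_α(x) = x^3 + 33x^2 + 363x + 615

Set β = α + 11 = ∛(716), so β^3 = 716. Then (α + 11)^3 - 716 = 0, i.e. α is a root of g(x) = (x + 11)^3 - 716 = x^3 + 33x^2 + 363x + 615. Since g(x) = h(x + 11) where h(x) = x^3 - 716, and h is irreducible over Q (because 716 is not a perfect cube, so h has no rational root, and a monic cubic with no rational root is irreducible), g is also irreducible (irreducibility is preserved under the substitution x → x + 11). Hence m_α(x) = x^3 + 33x^2 + 363x + 615.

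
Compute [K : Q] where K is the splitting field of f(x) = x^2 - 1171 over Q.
[K : Q] = 2

f(x) = x^2 - 1171 factors as (x - √1171)(x + √1171). The splitting field is K = Q(√1171). Since 1171 is squarefree and > 1, it is not a perfect square, so x^2 - 1171 is irreducible over Q and [Q(√1171) : Q] = 2. Hence [K : Q] = 2.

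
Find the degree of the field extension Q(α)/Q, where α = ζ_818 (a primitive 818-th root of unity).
[Q(α):Q] = 408

The minimal polynomial of ζ_818 over Q is the 818-th cyclotomic polynomial Φ_818(x), which is irreducible over Q and has degree φ(818) = 408. Hence [Q(α):Q] = φ(818) = 408.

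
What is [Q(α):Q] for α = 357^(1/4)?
[Q(α):Q] = 4

α is a root of x^4 - 357. By Eisenstein's criterion at the prime p = 3 (which divides the constant term 357 but p^2 = 9 does not, since 357 is squarefree), x^4 - 357 is irreducible over Q. Hence [Q(α):Q] = 4.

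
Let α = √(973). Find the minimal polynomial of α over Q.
m_α(x) = x^2 - 973

α satisfies α^2 - 973 = 0, so x^2 - 973 annihilates α. Since d = 973 is squarefree and ≠ 1, it is not a perfect square in Q, so x^2 - 973 has no rational root and is therefore irreducible over Q (a degree-2 polynomial over a field is irreducible iff it has no root). Hence m_α(x) = x^2 - 973.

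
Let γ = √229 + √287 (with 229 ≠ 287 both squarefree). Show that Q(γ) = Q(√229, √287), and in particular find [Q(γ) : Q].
[Q(γ) : Q] = 4 (equivalently, Q(γ) = Q(√229, √287))

Obviously Q(γ) ⊆ Q(√229, √287), and [Q(√229, √287):Q] = 4 (since 229, 287 are distinct squarefree integers > 1 with 65723 not a perfect square). To show equality we compute the minimal polynomial of γ. From γ = √229 + √287: γ^2 = 229 + 2√(65723) + 287 = 516 + 2√(65723), so γ^2 - 516 = 2√(65723); squaring, (γ^2 - 516)^2 = 4·65723, i.e. γ^4 - 1032γ^2 + 266256 - 262892 = 0, i.e. γ^4 - 1032γ^2 + 3364 = 0. So γ is a root of x^4 - 1032x^2 + 3364. This polynomial is irreducible over Q: it has no rational root (each ±√229 ± √287 is irrational), and any factorization into two quadratics over Q would force √(65723) ∈ Q (pairing opposite roots) or √229, √287 ∈ Q (other pairings), all impossible. Hence [Q(γ):Q] = 4 = [Q(√229, √287):Q], so Q(γ) = Q(√229, √287).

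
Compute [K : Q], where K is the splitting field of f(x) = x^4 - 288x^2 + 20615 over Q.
[K : Q] = 4

Solving the quadratic in x^2: x^2 = (288 ± √(288^2 - 4·20615))/2 = (288 ± √484)/2 = (288 ± 22)/2, giving x^2 = 155 or x^2 = 133. So f(x) = (x^2 - 155)(x^2 - 133) and the roots of f are ±√155, ±√133. Hence the splitting field is K = Q(√155, √133). Since 155 and 133 are distinct squarefree integers > 1, their product 20615 is not a perfect square, so √133 ∉ Q(√155). By the tower law [K:Q] = [Q(√155,√133):Q(√155)] · [Q(√155):Q] = 2 · 2 = 4.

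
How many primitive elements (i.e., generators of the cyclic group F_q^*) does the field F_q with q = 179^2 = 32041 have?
There are φ(32040) = 8448 primitive elements

F_q^* is cyclic of order q - 1 = 32040. A cyclic group of order m has exactly φ(m) generators. Here m = 32040 = 2^3 · 3^2 · 5 · 89, so the number of primitive elements is φ(32040) = 8448.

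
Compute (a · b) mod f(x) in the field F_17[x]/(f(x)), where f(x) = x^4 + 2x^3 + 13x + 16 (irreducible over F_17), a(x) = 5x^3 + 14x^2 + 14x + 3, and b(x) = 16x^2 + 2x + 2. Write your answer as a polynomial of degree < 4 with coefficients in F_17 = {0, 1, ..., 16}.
a · b ≡ 12x^3 + 16x^2 + 2x + 12 (mod f(x))

Multiply in F_17[x]: a(x)·b(x) = (5x^3 + 14x^2 + 14x + 3)·(16x^2 + 2x + 2) = 12x^5 + 13x^4 + 7x^3 + 2x^2 + 6. This has degree ≥ 4, so divide by f(x) over F_17: 12x^5 + 13x^4 + 7x^3 + 2x^2 + 6 = (12x + 6)·(x^4 + 2x^3 + 13x + 16) + (12x^3 + 16x^2 + 2x + 12). Hence a·b ≡ 12x^3 + 16x^2 + 2x + 12 (mod f). (F_17[x]/(f) is a field with 17^4 = 83521 elements since f is irreducible of degree 4.)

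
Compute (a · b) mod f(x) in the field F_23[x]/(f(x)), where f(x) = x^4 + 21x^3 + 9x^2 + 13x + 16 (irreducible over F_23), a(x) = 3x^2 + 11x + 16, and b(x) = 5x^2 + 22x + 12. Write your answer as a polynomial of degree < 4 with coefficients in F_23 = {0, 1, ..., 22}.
a · b ≡ 13x^3 + 16x^2 + 13x + 21 (mod f(x))

Multiply in F_23[x]: a(x)·b(x) = (3x^2 + 11x + 16)·(5x^2 + 22x + 12) = 15x^4 + 6x^3 + 13x^2 + x + 8. This has degree ≥ 4, so divide by f(x) over F_23: 15x^4 + 6x^3 + 13x^2 + x + 8 = (15)·(x^4 + 21x^3 + 9x^2 + 13x + 16) + (13x^3 + 16x^2 + 13x + 21). Hence a·b ≡ 13x^3 + 16x^2 + 13x + 21 (mod f). (F_23[x]/(f) is a field with 23^4 = 279841 elements since f is irreducible of degree 4.)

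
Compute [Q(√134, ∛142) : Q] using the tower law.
[Q(√134, ∛142) : Q] = 6

Let L = Q(√134, ∛142). Since Q(√134) ⊂ L and [Q(√134):Q] = 2, the tower law gives 2 | [L:Q]. Likewise Q(∛142) ⊂ L with [Q(∛142):Q] = 3 (because 142 is not a perfect cube), so 3 | [L:Q]. As gcd(2,3) = 1, [L:Q] is divisible by 6. Conversely L is generated over Q by √134 and ∛142, so [L:Q] ≤ 2·3 = 6. Therefore [Q(√134, ∛142) : Q] = 6.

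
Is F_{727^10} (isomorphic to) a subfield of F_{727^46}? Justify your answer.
No: F_{727^10} is not a subfield of F_{727^46}

F_{p^m} embeds in F_{p^n} iff m | n. Here 10 ∤ 46 (since 46 = 4·10 + 6 with remainder 6 ≠ 0), so F_{727^10} is not a subfield of F_{727^46}. Equivalently: if it were, the tower law would give 10 = [F_{727^10}:F_727] dividing [F_{727^46}:F_727] = 46, contradiction.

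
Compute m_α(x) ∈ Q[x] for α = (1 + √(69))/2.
m_α(x) = x^2 - x - 17

From 2α - 1 = √(69), squaring gives (2α - 1)^2 = 69, i.e. 4α^2 - 4α + 1 = 69, so α^2 - α + (1 - 69)/4 = 0. Since 69 ≡ 1 (mod 4), (1 - 69)/4 = -17 ∈ Z. The polynomial x^2 - x - 17 has discriminant 1 - 4·(-17) = 69, which is not a perfect square in Q (d = 69 is squarefree and ≠ 1), so x^2 - x - 17 is irreducible over Q. It is the minimal polynomial of α.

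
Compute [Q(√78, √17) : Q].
[Q(√78, √17) : Q] = 4

[Q(√78):Q] = 2 (min poly x^2 - 78, irreducible since 78 is squarefree > 1). For the top step, suppose √17 ∈ Q(√78), say √17 = c + d√78 with c, d ∈ Q. Squaring: 17 = c^2 + 78d^2 + 2cd√78. Since √78 ∉ Q this forces 2cd = 0. If d = 0 then √17 = c ∈ Q, contradicting 17 squarefree > 1. If c = 0 then 17 = 78d^2, so 78·17 = (78d)^2 is a perfect square in Q — but 78·17 = 1326 is not a perfect square (since 78 and 17 are distinct squarefree integers). Contradiction. Hence √17 ∉ Q(√78), so x^2 - 17 stays irreducible over Q(√78) and [Q(√78, √17) : Q(√78)] = 2. By the tower law, [Q(√78, √17) : Q] = 2 · 2 = 4.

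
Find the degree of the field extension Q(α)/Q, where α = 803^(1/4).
[Q(α):Q] = 4

α is a root of x^4 - 803. By Eisenstein's criterion at the prime p = 11 (which divides the constant term 803 but p^2 = 121 does not, since 803 is squarefree), x^4 - 803 is irreducible over Q. Hence [Q(α):Q] = 4.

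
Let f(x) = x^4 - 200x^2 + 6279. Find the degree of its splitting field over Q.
[K : Q] = 4

Solving the quadratic in x^2: x^2 = (200 ± √(200^2 - 4·6279))/2 = (200 ± √14884)/2 = (200 ± 122)/2, giving x^2 = 39 or x^2 = 161. So f(x) = (x^2 - 39)(x^2 - 161) and the roots of f are ±√39, ±√161. Hence the splitting field is K = Q(√39, √161). Since 39 and 161 are distinct squarefree integers > 1, their product 6279 is not a perfect square, so √161 ∉ Q(√39). By the tower law [K:Q] = [Q(√39,√161):Q(√39)] · [Q(√39):Q] = 2 · 2 = 4.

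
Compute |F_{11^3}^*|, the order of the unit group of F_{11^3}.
|F_{11^3}^*| = 1330

F_{11^3} has 11^3 = 1331 elements; its multiplicative group consists of all nonzero elements, so |F_{11^3}^*| = 1331 - 1 = 1330. (It is cyclic since any finite subgroup of the multiplicative group of a field is cyclic.)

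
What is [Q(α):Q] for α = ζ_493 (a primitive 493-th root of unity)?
[Q(α):Q] = 448

The minimal polynomial of ζ_493 over Q is the 493-th cyclotomic polynomial Φ_493(x), which is irreducible over Q and has degree φ(493) = 448. Hence [Q(α):Q] = φ(493) = 448.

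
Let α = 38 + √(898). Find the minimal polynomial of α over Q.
m_α(x) = x^2 - 76x + 546

From α - 38 = √(898), squaring gives (α - 38)^2 = 898, i.e. α^2 - 76α + 1444 = 898, so α^2 - 76α + 546 = 0. The discriminant of x^2 - 76x + 546 is (-76)^2 - 4·(546) = 5776 - 2184 = 3592, and 4·(898) is not a perfect square in Q since 898 is squarefree and ≠ 1. Hence x^2 - 76x + 546 is irreducible over Q and is the minimal polynomial of α.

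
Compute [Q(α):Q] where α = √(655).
[Q(α):Q] = 2

[Q(α):Q] equals the degree of the minimal polynomial of α. Here α^2 = 655 and x^2 - 655 is irreducible (d = 655 is squarefree, ≠ 1, hence not a square), so deg(m_α) = 2. Thus [Q(α):Q] = 2.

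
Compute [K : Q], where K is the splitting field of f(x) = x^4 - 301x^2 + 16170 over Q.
[K : Q] = 4

Solving the quadratic in x^2: x^2 = (301 ± √(301^2 - 4·16170))/2 = (301 ± √25921)/2 = (301 ± 161)/2, giving x^2 = 231 or x^2 = 70. So f(x) = (x^2 - 231)(x^2 - 70) and the roots of f are ±√231, ±√70. Hence the splitting field is K = Q(√231, √70). Since 231 and 70 are distinct squarefree integers > 1, their product 16170 is not a perfect square, so √70 ∉ Q(√231). By the tower law [K:Q] = [Q(√231,√70):Q(√231)] · [Q(√231):Q] = 2 · 2 = 4.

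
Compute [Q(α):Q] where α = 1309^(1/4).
[Q(α):Q] = 4

α is a root of x^4 - 1309. By Eisenstein's criterion at the prime p = 7 (which divides the constant term 1309 but p^2 = 49 does not, since 1309 is squarefree), x^4 - 1309 is irreducible over Q. Hence [Q(α):Q] = 4.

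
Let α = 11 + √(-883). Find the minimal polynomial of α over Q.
m_α(x) = x^2 - 22x + 1004

From α - 11 = √(-883), squaring gives (α - 11)^2 = -883, i.e. α^2 - 22α + 121 = -883, so α^2 - 22α + 1004 = 0. The discriminant of x^2 - 22x + 1004 is (-22)^2 - 4·(1004) = 484 - 4016 = -3532, and 4·(-883) is not a perfect square in Q since -883 is squarefree and ≠ 1. Hence x^2 - 22x + 1004 is irreducible over Q and is the minimal polynomial of α.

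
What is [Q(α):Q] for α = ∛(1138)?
[Q(α):Q] = 3

The minimal polynomial of α is x^3 - 1138, irreducible over Q since 1138 is not a perfect cube (so x^3 - 1138 has no rational root). Hence [Q(α):Q] = deg(m_α) = 3.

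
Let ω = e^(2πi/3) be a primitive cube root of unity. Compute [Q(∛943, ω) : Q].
[Q(∛943, ω) : Q] = 6

[Q(∛943):Q] = 3 (min poly x^3 - 943, irreducible since 943 is not a perfect cube). [Q(ω):Q] = 2 (min poly x^2 + x + 1). Since Q(∛943) ⊂ R and ω ∉ R, we have ω ∉ Q(∛943), so x^2 + x + 1 remains irreducible over Q(∛943) and [Q(∛943, ω) : Q(∛943)] = 2. By the tower law, [Q(∛943, ω) : Q] = 3 · 2 = 6. (In fact Q(∛943, ω) is the splitting field of x^3 - 943 over Q.)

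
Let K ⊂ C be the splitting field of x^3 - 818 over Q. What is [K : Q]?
[K : Q] = 6

The roots of x^3 - 818 are ∛818, ω∛818, ω^2∛818 where ω = e^(2πi/3) is a primitive cube root of unity, so K = Q(∛818, ω). Now [Q(∛818):Q] = 3 (since 818 is not a perfect cube, x^3 - 818 is irreducible) and [Q(ω):Q] = 2. Both 2 and 3 divide [K:Q], and [K:Q] ≤ 3·2 = 6, so [K:Q] = 6. (Equivalently: Q(∛818) ⊂ R but ω ∉ R, so [K : Q(∛818)] = 2.)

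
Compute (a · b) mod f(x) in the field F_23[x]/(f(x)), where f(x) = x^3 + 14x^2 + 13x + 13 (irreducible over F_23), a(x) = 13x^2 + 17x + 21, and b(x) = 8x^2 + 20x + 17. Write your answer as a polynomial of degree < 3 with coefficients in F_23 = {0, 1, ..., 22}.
a · b ≡ 3x^2 + 4x + 15 (mod f(x))

Multiply in F_23[x]: a(x)·b(x) = (13x^2 + 17x + 21)·(8x^2 + 20x + 17) = 12x^4 + 5x^3 + 16x^2 + 19x + 12. This has degree ≥ 3, so divide by f(x) over F_23: 12x^4 + 5x^3 + 16x^2 + 19x + 12 = (12x + 21)·(x^3 + 14x^2 + 13x + 13) + (3x^2 + 4x + 15). Hence a·b ≡ 3x^2 + 4x + 15 (mod f). (F_23[x]/(f) is a field with 23^3 = 12167 elements since f is irreducible of degree 3.)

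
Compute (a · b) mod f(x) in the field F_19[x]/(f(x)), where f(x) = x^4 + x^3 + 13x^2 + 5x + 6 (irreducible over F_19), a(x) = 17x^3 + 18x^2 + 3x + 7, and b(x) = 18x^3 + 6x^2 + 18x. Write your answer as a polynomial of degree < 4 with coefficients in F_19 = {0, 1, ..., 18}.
a · b ≡ x^3 + 10x^2 + 6 (mod f(x))

Multiply in F_19[x]: a(x)·b(x) = (17x^3 + 18x^2 + 3x + 7)·(18x^3 + 6x^2 + 18x) = 2x^6 + 8x^5 + 12x^4 + 12x^3 + x^2 + 12x. This has degree ≥ 4, so divide by f(x) over F_19: 2x^6 + 8x^5 + 12x^4 + 12x^3 + x^2 + 12x = (2x^2 + 6x + 18)·(x^4 + x^3 + 13x^2 + 5x + 6) + (x^3 + 10x^2 + 6). Hence a·b ≡ x^3 + 10x^2 + 6 (mod f). (F_19[x]/(f) is a field with 19^4 = 130321 elements since f is irreducible of degree 4.)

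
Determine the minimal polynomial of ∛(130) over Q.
m_α(x) = x^3 - 130

α satisfies α^3 = 130, so x^3 - 130 annihilates α. By the rational root test, a rational root p/q (in lowest terms) of x^3 - 130 would satisfy p^3 = 130 q^3, forcing q = 1 and p^3 = 130; but 130 is not a perfect cube, contradiction. A monic cubic over Q with no rational root is irreducible (any nontrivial factorization would include a linear factor). Hence x^3 - 130 is the minimal polynomial of α, and in particular [Q(α):Q] = 3.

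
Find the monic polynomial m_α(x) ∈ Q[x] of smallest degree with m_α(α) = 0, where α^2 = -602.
m_α(x) = x^2 + 602

α satisfies α^2 + 602 = 0, so x^2 + 602 annihilates α. Since d = -602 is squarefree and ≠ 1, it is not a perfect square in Q, so x^2 + 602 has no rational root and is therefore irreducible over Q (a degree-2 polynomial over a field is irreducible iff it has no root). Hence m_α(x) = x^2 + 602.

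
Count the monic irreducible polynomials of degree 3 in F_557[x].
There are 57602712 monic irreducible polynomials of degree 3 over F_557

Each element of F_{557^3} that lies in no proper subfield is a root of exactly one monic irreducible of degree 3 over F_557, and each such polynomial has 3 distinct roots in F_{557^3}. By Möbius inversion the count is N_557(3) = (1/3) Σ_{d|3} μ(3/d) · 557^d = (1/3)(μ(3)·557^1 + μ(1)·557^3) = 172808136/3 = 57602712.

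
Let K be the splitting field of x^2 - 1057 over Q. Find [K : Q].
[K : Q] = 2

f(x) = x^2 - 1057 factors as (x - √1057)(x + √1057). The splitting field is K = Q(√1057). Since 1057 is squarefree and > 1, it is not a perfect square, so x^2 - 1057 is irreducible over Q and [Q(√1057) : Q] = 2. Hence [K : Q] = 2.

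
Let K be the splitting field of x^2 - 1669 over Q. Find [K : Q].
[K : Q] = 2

f(x) = x^2 - 1669 factors as (x - √1669)(x + √1669). The splitting field is K = Q(√1669). Since 1669 is squarefree and > 1, it is not a perfect square, so x^2 - 1669 is irreducible over Q and [Q(√1669) : Q] = 2. Hence [K : Q] = 2.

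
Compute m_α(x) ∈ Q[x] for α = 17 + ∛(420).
m_α(x) = x^3 - 51x^2 + 867x - 5333

Set β = α - 17 = ∛(420), so β^3 = 420. Then (α - 17)^3 - 420 = 0, i.e. α is a root of g(x) = (x - 17)^3 - 420 = x^3 - 51x^2 + 867x - 5333. Since g(x) = h(x - 17) where h(x) = x^3 - 420, and h is irreducible over Q (because 420 is not a perfect cube, so h has no rational root, and a monic cubic with no rational root is irreducible), g is also irreducible (irreducibility is preserved under the substitution x → x - 17). Hence m_α(x) = x^3 - 51x^2 + 867x - 5333.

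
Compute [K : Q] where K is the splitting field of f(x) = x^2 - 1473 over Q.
[K : Q] = 2

f(x) = x^2 - 1473 factors as (x - √1473)(x + √1473). The splitting field is K = Q(√1473). Since 1473 is squarefree and > 1, it is not a perfect square, so x^2 - 1473 is irreducible over Q and [Q(√1473) : Q] = 2. Hence [K : Q] = 2.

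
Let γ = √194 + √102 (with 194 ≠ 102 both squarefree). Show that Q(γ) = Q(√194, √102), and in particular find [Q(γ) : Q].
[Q(γ) : Q] = 4 (equivalently, Q(γ) = Q(√194, √102))

Obviously Q(γ) ⊆ Q(√194, √102), and [Q(√194, √102):Q] = 4 (since 194, 102 are distinct squarefree integers > 1 with 19788 not a perfect square). To show equality we compute the minimal polynomial of γ. From γ = √194 + √102: γ^2 = 194 + 2√(19788) + 102 = 296 + 2√(19788), so γ^2 - 296 = 2√(19788); squaring, (γ^2 - 296)^2 = 4·19788, i.e. γ^4 - 592γ^2 + 87616 - 79152 = 0, i.e. γ^4 - 592γ^2 + 8464 = 0. So γ is a root of x^4 - 592x^2 + 8464. This polynomial is irreducible over Q: it has no rational root (each ±√194 ± √102 is irrational), and any factorization into two quadratics over Q would force √(19788) ∈ Q (pairing opposite roots) or √194, √102 ∈ Q (other pairings), all impossible. Hence [Q(γ):Q] = 4 = [Q(√194, √102):Q], so Q(γ) = Q(√194, √102).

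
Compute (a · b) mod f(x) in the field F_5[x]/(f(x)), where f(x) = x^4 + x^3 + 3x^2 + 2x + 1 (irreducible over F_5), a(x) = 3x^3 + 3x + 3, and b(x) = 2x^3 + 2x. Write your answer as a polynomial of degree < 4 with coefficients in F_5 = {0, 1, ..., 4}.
a · b ≡ 2x^3 + 2x^2 + 2x (mod f(x))

Multiply in F_5[x]: a(x)·b(x) = (3x^3 + 3x + 3)·(2x^3 + 2x) = x^6 + 2x^4 + x^3 + x^2 + x. This has degree ≥ 4, so divide by f(x) over F_5: x^6 + 2x^4 + x^3 + x^2 + x = (x^2 + 4x)·(x^4 + x^3 + 3x^2 + 2x + 1) + (2x^3 + 2x^2 + 2x). Hence a·b ≡ 2x^3 + 2x^2 + 2x (mod f). (F_5[x]/(f) is a field with 5^4 = 625 elements since f is irreducible of degree 4.)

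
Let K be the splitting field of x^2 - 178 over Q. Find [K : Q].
[K : Q] = 2

f(x) = x^2 - 178 factors as (x - √178)(x + √178). The splitting field is K = Q(√178). Since 178 is squarefree and > 1, it is not a perfect square, so x^2 - 178 is irreducible over Q and [Q(√178) : Q] = 2. Hence [K : Q] = 2.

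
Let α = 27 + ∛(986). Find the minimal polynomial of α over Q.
m_α(x) = x^3 - 81x^2 + 2187x - 20669

Set β = α - 27 = ∛(986), so β^3 = 986. Then (α - 27)^3 - 986 = 0, i.e. α is a root of g(x) = (x - 27)^3 - 986 = x^3 - 81x^2 + 2187x - 20669. Since g(x) = h(x - 27) where h(x) = x^3 - 986, and h is irreducible over Q (because 986 is not a perfect cube, so h has no rational root, and a monic cubic with no rational root is irreducible), g is also irreducible (irreducibility is preserved under the substitution x → x - 27). Hence m_α(x) = x^3 - 81x^2 + 2187x - 20669.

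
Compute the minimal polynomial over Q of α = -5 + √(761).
m_α(x) = x^2 + 10x - 736

From α + 5 = √(761), squaring gives (α + 5)^2 = 761, i.e. α^2 + 10α + 25 = 761, so α^2 + 10α - 736 = 0. The discriminant of x^2 + 10x - 736 is (10)^2 - 4·(-736) = 100 + 2944 = 3044, and 4·(761) is not a perfect square in Q since 761 is squarefree and ≠ 1. Hence x^2 + 10x - 736 is irreducible over Q and is the minimal polynomial of α.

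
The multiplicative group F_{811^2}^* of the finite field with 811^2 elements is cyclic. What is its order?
|F_{811^2}^*| = 657720

F_{811^2} has 811^2 = 657721 elements; its multiplicative group consists of all nonzero elements, so |F_{811^2}^*| = 657721 - 1 = 657720. (It is cyclic since any finite subgroup of the multiplicative group of a field is cyclic.)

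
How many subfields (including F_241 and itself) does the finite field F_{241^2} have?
F_{241^2} has 2 subfields

The subfields of F_{p^n} are exactly the fields F_{p^d} for d | n (each is the fixed field of the unique index-d subgroup of Gal(F_{p^n}/F_p) ≅ Z/nZ). The divisors of n = 2 are {1, 2}, giving 2 subfields: F_{241^1}, F_{241^2}.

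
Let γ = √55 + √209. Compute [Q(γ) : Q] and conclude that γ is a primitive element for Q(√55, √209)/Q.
[Q(γ) : Q] = 4 (equivalently, Q(γ) = Q(√55, √209))

Obviously Q(γ) ⊆ Q(√55, √209), and [Q(√55, √209):Q] = 4 (since 55, 209 are distinct squarefree integers > 1 with 11495 not a perfect square). To show equality we compute the minimal polynomial of γ. From γ = √55 + √209: γ^2 = 55 + 2√(11495) + 209 = 264 + 2√(11495), so γ^2 - 264 = 2√(11495); squaring, (γ^2 - 264)^2 = 4·11495, i.e. γ^4 - 528γ^2 + 69696 - 45980 = 0, i.e. γ^4 - 528γ^2 + 23716 = 0. So γ is a root of x^4 - 528x^2 + 23716. This polynomial is irreducible over Q: it has no rational root (each ±√55 ± √209 is irrational), and any factorization into two quadratics over Q would force √(11495) ∈ Q (pairing opposite roots) or √55, √209 ∈ Q (other pairings), all impossible. Hence [Q(γ):Q] = 4 = [Q(√55, √209):Q], so Q(γ) = Q(√55, √209).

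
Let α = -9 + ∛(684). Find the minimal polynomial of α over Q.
m_α(x) = x^3 + 27x^2 + 243x + 45

Set β = α + 9 = ∛(684), so β^3 = 684. Then (α + 9)^3 - 684 = 0, i.e. α is a root of g(x) = (x + 9)^3 - 684 = x^3 + 27x^2 + 243x + 45. Since g(x) = h(x + 9) where h(x) = x^3 - 684, and h is irreducible over Q (because 684 is not a perfect cube, so h has no rational root, and a monic cubic with no rational root is irreducible), g is also irreducible (irreducibility is preserved under the substitution x → x + 9). Hence m_α(x) = x^3 + 27x^2 + 243x + 45.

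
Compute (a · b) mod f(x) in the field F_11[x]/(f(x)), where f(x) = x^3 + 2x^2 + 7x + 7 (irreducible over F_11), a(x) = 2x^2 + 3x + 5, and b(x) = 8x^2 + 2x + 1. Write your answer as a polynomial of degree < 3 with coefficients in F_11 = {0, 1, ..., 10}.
a · b ≡ 10x^2 + 6x (mod f(x))

Multiply in F_11[x]: a(x)·b(x) = (2x^2 + 3x + 5)·(8x^2 + 2x + 1) = 5x^4 + 6x^3 + 4x^2 + 2x + 5. This has degree ≥ 3, so divide by f(x) over F_11: 5x^4 + 6x^3 + 4x^2 + 2x + 5 = (5x + 7)·(x^3 + 2x^2 + 7x + 7) + (10x^2 + 6x). Hence a·b ≡ 10x^2 + 6x (mod f). (F_11[x]/(f) is a field with 11^3 = 1331 elements since f is irreducible of degree 3.)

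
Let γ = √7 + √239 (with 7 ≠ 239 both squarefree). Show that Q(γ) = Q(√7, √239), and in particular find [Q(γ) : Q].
[Q(γ) : Q] = 4 (equivalently, Q(γ) = Q(√7, √239))

Obviously Q(γ) ⊆ Q(√7, √239), and [Q(√7, √239):Q] = 4 (since 7, 239 are distinct squarefree integers > 1 with 1673 not a perfect square). To show equality we compute the minimal polynomial of γ. From γ = √7 + √239: γ^2 = 7 + 2√(1673) + 239 = 246 + 2√(1673), so γ^2 - 246 = 2√(1673); squaring, (γ^2 - 246)^2 = 4·1673, i.e. γ^4 - 492γ^2 + 60516 - 6692 = 0, i.e. γ^4 - 492γ^2 + 53824 = 0. So γ is a root of x^4 - 492x^2 + 53824. This polynomial is irreducible over Q: it has no rational root (each ±√7 ± √239 is irrational), and any factorization into two quadratics over Q would force √(1673) ∈ Q (pairing opposite roots) or √7, √239 ∈ Q (other pairings), all impossible. Hence [Q(γ):Q] = 4 = [Q(√7, √239):Q], so Q(γ) = Q(√7, √239).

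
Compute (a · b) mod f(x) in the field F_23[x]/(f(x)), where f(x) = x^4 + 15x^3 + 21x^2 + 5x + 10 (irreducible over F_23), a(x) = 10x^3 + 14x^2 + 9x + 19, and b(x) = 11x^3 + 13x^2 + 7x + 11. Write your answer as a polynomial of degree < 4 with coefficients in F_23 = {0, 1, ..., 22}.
a · b ≡ 2x^3 + 16x^2 + 12x + 3 (mod f(x))

Multiply in F_23[x]: a(x)·b(x) = (10x^3 + 14x^2 + 9x + 19)·(11x^3 + 13x^2 + 7x + 11) = 18x^6 + 8x^5 + 6x^4 + 5x^3 + 4x^2 + 2x + 2. This has degree ≥ 4, so divide by f(x) over F_23: 18x^6 + 8x^5 + 6x^4 + 5x^3 + 4x^2 + 2x + 2 = (18x^2 + 14x + 16)·(x^4 + 15x^3 + 21x^2 + 5x + 10) + (2x^3 + 16x^2 + 12x + 3). Hence a·b ≡ 2x^3 + 16x^2 + 12x + 3 (mod f). (F_23[x]/(f) is a field with 23^4 = 279841 elements since f is irreducible of degree 4.)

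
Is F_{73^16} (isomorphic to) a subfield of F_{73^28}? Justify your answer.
No: F_{73^16} is not a subfield of F_{73^28}

F_{p^m} embeds in F_{p^n} iff m | n. Here 16 ∤ 28 (since 28 = 1·16 + 12 with remainder 12 ≠ 0), so F_{73^16} is not a subfield of F_{73^28}. Equivalently: if it were, the tower law would give 16 = [F_{73^16}:F_73] dividing [F_{73^28}:F_73] = 28, contradiction.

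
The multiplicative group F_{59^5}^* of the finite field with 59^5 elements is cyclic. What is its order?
|F_{59^5}^*| = 714924298

F_{59^5} has 59^5 = 714924299 elements; its multiplicative group consists of all nonzero elements, so |F_{59^5}^*| = 714924299 - 1 = 714924298. (It is cyclic since any finite subgroup of the multiplicative group of a field is cyclic.)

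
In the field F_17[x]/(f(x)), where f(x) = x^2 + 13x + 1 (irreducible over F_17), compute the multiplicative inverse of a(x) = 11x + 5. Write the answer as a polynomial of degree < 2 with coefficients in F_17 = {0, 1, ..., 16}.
a(x)^(-1) ≡ 12x + 13 (mod f(x))

Since f is irreducible over F_17, F_17[x]/(f) is a field and a(x) ≠ 0 has an inverse. Apply the extended Euclidean algorithm to f(x) and a(x) in F_17[x]: f(x) = (14x + 1)·a(x) + (13). The last nonzero remainder is the constant 13 = gcd(f, a) in F_17. Back-substituting through the division chain expresses 13 = s(x)·a(x) + t(x)·f(x) with s(x) ≡ 3x + 16 (mod f), so (3x + 16)·a(x) ≡ 13 (mod f). Multiplying by 13^(-1) ≡ 4 in F_17 gives a(x)^(-1) ≡ 4·(3x + 16) ≡ 12x + 13 (mod f). Check: (11x + 5)·(12x + 13) = 13x^2 + 16x + 14 ≡ 1 (mod x^2 + 13x + 1).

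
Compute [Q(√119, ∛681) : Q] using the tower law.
[Q(√119, ∛681) : Q] = 6

Let L = Q(√119, ∛681). Since Q(√119) ⊂ L and [Q(√119):Q] = 2, the tower law gives 2 | [L:Q]. Likewise Q(∛681) ⊂ L with [Q(∛681):Q] = 3 (because 681 is not a perfect cube), so 3 | [L:Q]. As gcd(2,3) = 1, [L:Q] is divisible by 6. Conversely L is generated over Q by √119 and ∛681, so [L:Q] ≤ 2·3 = 6. Therefore [Q(√119, ∛681) : Q] = 6.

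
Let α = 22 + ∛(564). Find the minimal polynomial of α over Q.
m_α(x) = x^3 - 66x^2 + 1452x - 11212

Set β = α - 22 = ∛(564), so β^3 = 564. Then (α - 22)^3 - 564 = 0, i.e. α is a root of g(x) = (x - 22)^3 - 564 = x^3 - 66x^2 + 1452x - 11212. Since g(x) = h(x - 22) where h(x) = x^3 - 564, and h is irreducible over Q (because 564 is not a perfect cube, so h has no rational root, and a monic cubic with no rational root is irreducible), g is also irreducible (irreducibility is preserved under the substitution x → x - 22). Hence m_α(x) = x^3 - 66x^2 + 1452x - 11212.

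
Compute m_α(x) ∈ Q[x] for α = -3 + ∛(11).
m_α(x) = x^3 + 9x^2 + 27x + 16

Set β = α + 3 = ∛(11), so β^3 = 11. Then (α + 3)^3 - 11 = 0, i.e. α is a root of g(x) = (x + 3)^3 - 11 = x^3 + 9x^2 + 27x + 16. Since g(x) = h(x + 3) where h(x) = x^3 - 11, and h is irreducible over Q (because 11 is not a perfect cube, so h has no rational root, and a monic cubic with no rational root is irreducible), g is also irreducible (irreducibility is preserved under the substitution x → x + 3). Hence m_α(x) = x^3 + 9x^2 + 27x + 16.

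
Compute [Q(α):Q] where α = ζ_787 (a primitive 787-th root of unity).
[Q(α):Q] = 786

The minimal polynomial of ζ_787 over Q is the 787-th cyclotomic polynomial Φ_787(x), which is irreducible over Q and has degree φ(787) = 786. Hence [Q(α):Q] = φ(787) = 786.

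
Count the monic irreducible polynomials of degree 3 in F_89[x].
There are 234960 monic irreducible polynomials of degree 3 over F_89

Each element of F_{89^3} that lies in no proper subfield is a root of exactly one monic irreducible of degree 3 over F_89, and each such polynomial has 3 distinct roots in F_{89^3}. By Möbius inversion the count is N_89(3) = (1/3) Σ_{d|3} μ(3/d) · 89^d = (1/3)(μ(3)·89^1 + μ(1)·89^3) = 704880/3 = 234960.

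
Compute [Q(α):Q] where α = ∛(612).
[Q(α):Q] = 3

The minimal polynomial of α is x^3 - 612, irreducible over Q since 612 is not a perfect cube (so x^3 - 612 has no rational root). Hence [Q(α):Q] = deg(m_α) = 3.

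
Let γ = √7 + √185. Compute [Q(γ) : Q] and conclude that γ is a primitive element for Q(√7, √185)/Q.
[Q(γ) : Q] = 4 (equivalently, Q(γ) = Q(√7, √185))

Obviously Q(γ) ⊆ Q(√7, √185), and [Q(√7, √185):Q] = 4 (since 7, 185 are distinct squarefree integers > 1 with 1295 not a perfect square). To show equality we compute the minimal polynomial of γ. From γ = √7 + √185: γ^2 = 7 + 2√(1295) + 185 = 192 + 2√(1295), so γ^2 - 192 = 2√(1295); squaring, (γ^2 - 192)^2 = 4·1295, i.e. γ^4 - 384γ^2 + 36864 - 5180 = 0, i.e. γ^4 - 384γ^2 + 31684 = 0. So γ is a root of x^4 - 384x^2 + 31684. This polynomial is irreducible over Q: it has no rational root (each ±√7 ± √185 is irrational), and any factorization into two quadratics over Q would force √(1295) ∈ Q (pairing opposite roots) or √7, √185 ∈ Q (other pairings), all impossible. Hence [Q(γ):Q] = 4 = [Q(√7, √185):Q], so Q(γ) = Q(√7, √185).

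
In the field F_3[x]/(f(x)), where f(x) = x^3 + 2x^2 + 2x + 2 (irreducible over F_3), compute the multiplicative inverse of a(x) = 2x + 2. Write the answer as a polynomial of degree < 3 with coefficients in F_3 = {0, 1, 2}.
a(x)^(-1) ≡ x^2 + x + 1 (mod f(x))

Since f is irreducible over F_3, F_3[x]/(f) is a field and a(x) ≠ 0 has an inverse. Apply the extended Euclidean algorithm to f(x) and a(x) in F_3[x]: f(x) = (2x^2 + 2x + 2)·a(x) + (1). The last nonzero remainder is the constant 1 = gcd(f, a) in F_3. Back-substituting through the division chain expresses 1 = s(x)·a(x) + t(x)·f(x) with s(x) ≡ x^2 + x + 1 (mod f), so a(x)^(-1) ≡ s(x) = x^2 + x + 1 (mod f). Check: (2x + 2)·(x^2 + x + 1) = 2x^3 + x^2 + x + 2 ≡ 1 (mod x^3 + 2x^2 + 2x + 2).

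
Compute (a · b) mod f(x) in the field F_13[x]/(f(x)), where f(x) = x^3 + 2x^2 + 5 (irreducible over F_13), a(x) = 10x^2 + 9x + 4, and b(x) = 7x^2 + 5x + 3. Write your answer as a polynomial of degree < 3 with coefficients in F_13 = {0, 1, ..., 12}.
a · b ≡ x^2 + 9x + 4 (mod f(x))

Multiply in F_13[x]: a(x)·b(x) = (10x^2 + 9x + 4)·(7x^2 + 5x + 3) = 5x^4 + 9x^3 + 12x^2 + 8x + 12. This has degree ≥ 3, so divide by f(x) over F_13: 5x^4 + 9x^3 + 12x^2 + 8x + 12 = (5x + 12)·(x^3 + 2x^2 + 5) + (x^2 + 9x + 4). Hence a·b ≡ x^2 + 9x + 4 (mod f). (F_13[x]/(f) is a field with 13^3 = 2197 elements since f is irreducible of degree 3.)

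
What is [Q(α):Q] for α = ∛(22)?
[Q(α):Q] = 3

The minimal polynomial of α is x^3 - 22, irreducible over Q since 22 is not a perfect cube (so x^3 - 22 has no rational root). Hence [Q(α):Q] = deg(m_α) = 3.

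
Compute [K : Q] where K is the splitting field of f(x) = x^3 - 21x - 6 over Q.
[K : Q] = 6

By the rational root test, any rational root of the monic integer polynomial f(x) = x^3 - 21x - 6 must be an integer dividing the constant term -6, i.e. one of ±{1, 2, 3, 6}. Evaluating: f(1) = -26, f(-1) = 14, f(2) = -40, f(-2) = 28, f(3) = -42, f(-3) = 30, f(6) = 84, f(-6) = -96; none is 0, so f has no rational root and is therefore irreducible over Q (a cubic with no linear factor over a field is irreducible). For an irreducible cubic, the Galois group is A_3 or S_3 according as the discriminant disc(f) = -4a^3 - 27b^2 = -4·(-21)^3 - 27·(-6)^2 = 36072 is or is not a square in Q. Here disc(f) = 36072 is not a perfect square in Q, so the Galois group of f over Q is not contained in A_3 and must be all of S_3. The splitting field has degree |S_3| = 6 over Q, so [K : Q] = 6.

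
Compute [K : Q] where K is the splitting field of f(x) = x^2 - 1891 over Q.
[K : Q] = 2

f(x) = x^2 - 1891 factors as (x - √1891)(x + √1891). The splitting field is K = Q(√1891). Since 1891 is squarefree and > 1, it is not a perfect square, so x^2 - 1891 is irreducible over Q and [Q(√1891) : Q] = 2. Hence [K : Q] = 2.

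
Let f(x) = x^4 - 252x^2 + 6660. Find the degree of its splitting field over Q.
[K : Q] = 4

Solving the quadratic in x^2: x^2 = (252 ± √(252^2 - 4·6660))/2 = (252 ± √36864)/2 = (252 ± 192)/2, giving x^2 = 222 or x^2 = 30. So f(x) = (x^2 - 222)(x^2 - 30) and the roots of f are ±√222, ±√30. Hence the splitting field is K = Q(√222, √30). Since 222 and 30 are distinct squarefree integers > 1, their product 6660 is not a perfect square, so √30 ∉ Q(√222). By the tower law [K:Q] = [Q(√222,√30):Q(√222)] · [Q(√222):Q] = 2 · 2 = 4.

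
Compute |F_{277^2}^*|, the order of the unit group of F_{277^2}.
|F_{277^2}^*| = 76728

F_{277^2} has 277^2 = 76729 elements; its multiplicative group consists of all nonzero elements, so |F_{277^2}^*| = 76729 - 1 = 76728. (It is cyclic since any finite subgroup of the multiplicative group of a field is cyclic.)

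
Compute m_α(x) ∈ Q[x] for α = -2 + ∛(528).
m_α(x) = x^3 + 6x^2 + 12x - 520

Set β = α + 2 = ∛(528), so β^3 = 528. Then (α + 2)^3 - 528 = 0, i.e. α is a root of g(x) = (x + 2)^3 - 528 = x^3 + 6x^2 + 12x - 520. Since g(x) = h(x + 2) where h(x) = x^3 - 528, and h is irreducible over Q (because 528 is not a perfect cube, so h has no rational root, and a monic cubic with no rational root is irreducible), g is also irreducible (irreducibility is preserved under the substitution x → x + 2). Hence m_α(x) = x^3 + 6x^2 + 12x - 520.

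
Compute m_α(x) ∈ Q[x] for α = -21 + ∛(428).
m_α(x) = x^3 + 63x^2 + 1323x + 8833

Set β = α + 21 = ∛(428), so β^3 = 428. Then (α + 21)^3 - 428 = 0, i.e. α is a root of g(x) = (x + 21)^3 - 428 = x^3 + 63x^2 + 1323x + 8833. Since g(x) = h(x + 21) where h(x) = x^3 - 428, and h is irreducible over Q (because 428 is not a perfect cube, so h has no rational root, and a monic cubic with no rational root is irreducible), g is also irreducible (irreducibility is preserved under the substitution x → x + 21). Hence m_α(x) = x^3 + 63x^2 + 1323x + 8833.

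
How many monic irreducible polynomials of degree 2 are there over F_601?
There are 180300 monic irreducible polynomials of degree 2 over F_601

Each element of F_{601^2} that lies in no proper subfield is a root of exactly one monic irreducible of degree 2 over F_601, and each such polynomial has 2 distinct roots in F_{601^2}. By Möbius inversion the count is N_601(2) = (1/2) Σ_{d|2} μ(2/d) · 601^d = (1/2)(μ(2)·601^1 + μ(1)·601^2) = 360600/2 = 180300.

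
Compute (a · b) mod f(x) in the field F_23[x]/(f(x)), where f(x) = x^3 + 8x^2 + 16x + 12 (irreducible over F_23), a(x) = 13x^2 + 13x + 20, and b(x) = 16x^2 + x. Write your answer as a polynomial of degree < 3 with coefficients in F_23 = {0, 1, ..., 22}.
a · b ≡ 16x^2 + 4x + 20 (mod f(x))

Multiply in F_23[x]: a(x)·b(x) = (13x^2 + 13x + 20)·(16x^2 + x) = x^4 + 14x^3 + 11x^2 + 20x. This has degree ≥ 3, so divide by f(x) over F_23: x^4 + 14x^3 + 11x^2 + 20x = (x + 6)·(x^3 + 8x^2 + 16x + 12) + (16x^2 + 4x + 20). Hence a·b ≡ 16x^2 + 4x + 20 (mod f). (F_23[x]/(f) is a field with 23^3 = 12167 elements since f is irreducible of degree 3.)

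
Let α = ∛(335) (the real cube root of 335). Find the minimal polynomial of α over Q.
m_α(x) = x^3 - 335

α satisfies α^3 = 335, so x^3 - 335 annihilates α. By the rational root test, a rational root p/q (in lowest terms) of x^3 - 335 would satisfy p^3 = 335 q^3, forcing q = 1 and p^3 = 335; but 335 is not a perfect cube, contradiction. A monic cubic over Q with no rational root is irreducible (any nontrivial factorization would include a linear factor). Hence x^3 - 335 is the minimal polynomial of α, and in particular [Q(α):Q] = 3.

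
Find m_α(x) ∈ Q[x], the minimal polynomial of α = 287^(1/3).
m_α(x) = x^3 - 287

α satisfies α^3 = 287, so x^3 - 287 annihilates α. By the rational root test, a rational root p/q (in lowest terms) of x^3 - 287 would satisfy p^3 = 287 q^3, forcing q = 1 and p^3 = 287; but 287 is not a perfect cube, contradiction. A monic cubic over Q with no rational root is irreducible (any nontrivial factorization would include a linear factor). Hence x^3 - 287 is the minimal polynomial of α, and in particular [Q(α):Q] = 3.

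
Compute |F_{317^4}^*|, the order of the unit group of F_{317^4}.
|F_{317^4}^*| = 10098039120

F_{317^4} has 317^4 = 10098039121 elements; its multiplicative group consists of all nonzero elements, so |F_{317^4}^*| = 10098039121 - 1 = 10098039120. (It is cyclic since any finite subgroup of the multiplicative group of a field is cyclic.)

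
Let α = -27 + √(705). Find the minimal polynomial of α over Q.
m_α(x) = x^2 + 54x + 24

From α + 27 = √(705), squaring gives (α + 27)^2 = 705, i.e. α^2 + 54α + 729 = 705, so α^2 + 54α + 24 = 0. The discriminant of x^2 + 54x + 24 is (54)^2 - 4·(24) = 2916 - 96 = 2820, and 4·(705) is not a perfect square in Q since 705 is squarefree and ≠ 1. Hence x^2 + 54x + 24 is irreducible over Q and is the minimal polynomial of α.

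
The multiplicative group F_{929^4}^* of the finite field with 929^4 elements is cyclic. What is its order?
|F_{929^4}^*| = 744839767680

F_{929^4} has 929^4 = 744839767681 elements; its multiplicative group consists of all nonzero elements, so |F_{929^4}^*| = 744839767681 - 1 = 744839767680. (It is cyclic since any finite subgroup of the multiplicative group of a field is cyclic.)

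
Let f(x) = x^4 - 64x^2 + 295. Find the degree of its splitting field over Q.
[K : Q] = 4

Solving the quadratic in x^2: x^2 = (64 ± √(64^2 - 4·295))/2 = (64 ± √2916)/2 = (64 ± 54)/2, giving x^2 = 5 or x^2 = 59. So f(x) = (x^2 - 5)(x^2 - 59) and the roots of f are ±√5, ±√59. Hence the splitting field is K = Q(√5, √59). Since 5 and 59 are distinct squarefree integers > 1, their product 295 is not a perfect square, so √59 ∉ Q(√5). By the tower law [K:Q] = [Q(√5,√59):Q(√5)] · [Q(√5):Q] = 2 · 2 = 4.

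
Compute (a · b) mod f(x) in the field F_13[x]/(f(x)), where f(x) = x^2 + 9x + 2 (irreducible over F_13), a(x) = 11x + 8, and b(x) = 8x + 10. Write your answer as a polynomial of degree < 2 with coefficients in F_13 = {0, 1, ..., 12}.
a · b ≡ 6x + 8 (mod f(x))

Multiply in F_13[x]: a(x)·b(x) = (11x + 8)·(8x + 10) = 10x^2 + 5x + 2. This has degree ≥ 2, so divide by f(x) over F_13: 10x^2 + 5x + 2 = (10)·(x^2 + 9x + 2) + (6x + 8). Hence a·b ≡ 6x + 8 (mod f). (F_13[x]/(f) is a field with 13^2 = 169 elements since f is irreducible of degree 2.)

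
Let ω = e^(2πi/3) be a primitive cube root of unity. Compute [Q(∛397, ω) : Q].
[Q(∛397, ω) : Q] = 6

[Q(∛397):Q] = 3 (min poly x^3 - 397, irreducible since 397 is not a perfect cube). [Q(ω):Q] = 2 (min poly x^2 + x + 1). Since Q(∛397) ⊂ R and ω ∉ R, we have ω ∉ Q(∛397), so x^2 + x + 1 remains irreducible over Q(∛397) and [Q(∛397, ω) : Q(∛397)] = 2. By the tower law, [Q(∛397, ω) : Q] = 3 · 2 = 6. (In fact Q(∛397, ω) is the splitting field of x^3 - 397 over Q.)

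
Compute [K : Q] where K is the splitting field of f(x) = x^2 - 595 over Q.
[K : Q] = 2

f(x) = x^2 - 595 factors as (x - √595)(x + √595). The splitting field is K = Q(√595). Since 595 is squarefree and > 1, it is not a perfect square, so x^2 - 595 is irreducible over Q and [Q(√595) : Q] = 2. Hence [K : Q] = 2.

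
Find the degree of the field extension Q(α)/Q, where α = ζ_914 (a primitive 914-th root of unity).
[Q(α):Q] = 456

The minimal polynomial of ζ_914 over Q is the 914-th cyclotomic polynomial Φ_914(x), which is irreducible over Q and has degree φ(914) = 456. Hence [Q(α):Q] = φ(914) = 456.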